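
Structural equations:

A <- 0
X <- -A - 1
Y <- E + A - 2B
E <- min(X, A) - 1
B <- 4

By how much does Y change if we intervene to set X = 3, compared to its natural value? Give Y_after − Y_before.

do(X=3) replaces the equation X <- -A - 1 with the constant X = 3.
E = min(X, A) - 1  [with X=3, A=0]  = -1
Y = E + A - 2B  [with E=-1, A=0, B=4]  = -9
Without intervention: X = -A - 1  [with A=0]  = -1; E = min(X, A) - 1  [with X=-1, A=0]  = -2; Y = E + A - 2B  [with E=-2, A=0, B=4]  = -10.
Change = -9 − (-10) = 1.

1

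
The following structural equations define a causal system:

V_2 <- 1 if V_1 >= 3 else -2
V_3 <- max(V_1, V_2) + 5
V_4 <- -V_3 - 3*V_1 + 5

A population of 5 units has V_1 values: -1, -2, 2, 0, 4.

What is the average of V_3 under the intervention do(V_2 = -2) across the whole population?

5.6

The intervention sets V_2=-2 in all 5 units regardless of V_1. Recomputing V_3 per unit gives 4, 3, 7, 5, 9; average 5.6.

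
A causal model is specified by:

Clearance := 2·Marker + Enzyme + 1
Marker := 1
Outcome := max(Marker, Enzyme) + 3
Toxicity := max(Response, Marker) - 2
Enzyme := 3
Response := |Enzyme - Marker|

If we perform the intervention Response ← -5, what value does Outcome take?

6

The intervention breaks the incoming arrows to Response: Response := |Enzyme - Marker| no longer applies, and Response = -5.
No directed path runs from Response to Outcome, so Outcome keeps its natural value.
Outcome = max(Marker, Enzyme) + 3  [with Marker=1, Enzyme=3]  = 6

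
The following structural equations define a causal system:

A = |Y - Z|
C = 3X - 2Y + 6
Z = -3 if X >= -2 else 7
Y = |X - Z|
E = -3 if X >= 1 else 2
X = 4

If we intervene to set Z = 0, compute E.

Under do(Z=0), the mechanism Z = -3 if X >= -2 else 7 is discarded; Z is fixed at 0.
Since E is not a descendant of the intervened variable, it is unaffected.
E = -3 if X >= 1 else 2  [with X=4]  = -3

-3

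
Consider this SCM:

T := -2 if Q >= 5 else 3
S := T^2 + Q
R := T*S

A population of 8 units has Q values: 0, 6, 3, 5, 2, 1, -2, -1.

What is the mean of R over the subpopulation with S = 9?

4.5

Conditioning on S=9 selects the 2 unit(s) with Q ∈ {0, 5}. Their R values: 27, -18. Mean = 4.5.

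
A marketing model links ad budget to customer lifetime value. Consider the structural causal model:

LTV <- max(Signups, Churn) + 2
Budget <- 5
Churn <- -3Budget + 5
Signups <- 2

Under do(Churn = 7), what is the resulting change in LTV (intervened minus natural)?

5

The intervention breaks the incoming arrows to Churn: Churn <- -3Budget + 5 no longer applies, and Churn = 7.
LTV = max(Signups, Churn) + 2  [with Signups=2, Churn=7]  = 9
Without intervention: Churn = -3Budget + 5  [with Budget=5]  = -10; LTV = max(Signups, Churn) + 2  [with Signups=2, Churn=-10]  = 4.
Change = 9 − 4 = 5.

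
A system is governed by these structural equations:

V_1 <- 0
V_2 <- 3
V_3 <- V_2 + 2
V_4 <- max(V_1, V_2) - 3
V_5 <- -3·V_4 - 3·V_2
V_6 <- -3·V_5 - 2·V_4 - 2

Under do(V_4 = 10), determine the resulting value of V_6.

95

Under do(V_4=10), the mechanism V_4 <- max(V_1, V_2) - 3 is discarded; V_4 is fixed at 10.
V_5 = -3·V_4 - 3·V_2  [with V_4=10, V_2=3]  = -39
V_6 = -3·V_5 - 2·V_4 - 2  [with V_5=-39, V_4=10]  = 95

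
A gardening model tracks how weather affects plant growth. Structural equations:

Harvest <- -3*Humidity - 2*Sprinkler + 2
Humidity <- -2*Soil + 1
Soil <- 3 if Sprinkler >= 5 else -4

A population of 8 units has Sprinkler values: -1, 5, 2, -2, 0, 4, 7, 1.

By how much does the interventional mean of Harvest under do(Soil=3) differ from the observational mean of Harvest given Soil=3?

do(Soil=3) breaks Soil's dependence on Sprinkler. With Soil=3 fixed, Harvest across the units is 19, 7, 13, 21, 17, 9, 3, 15, mean 13.
E[Harvest|Soil=3] averages over only the 2 units with Soil=3 (Sprinkler = 5, 7): Harvest = 7, 3, mean 5.
Difference = 13 − 5 = 8.

8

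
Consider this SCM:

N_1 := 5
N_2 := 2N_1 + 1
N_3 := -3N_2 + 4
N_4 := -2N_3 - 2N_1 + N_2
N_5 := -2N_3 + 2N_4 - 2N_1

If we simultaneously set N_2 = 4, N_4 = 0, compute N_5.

6

Setting N_2 = 4, N_4 = 0 by intervention discards those variables' equations.
N_3 = -3N_2 + 4  [with N_2=4]  = -8
N_5 = -2N_3 + 2N_4 - 2N_1  [with N_3=-8, N_4=0, N_1=5]  = 6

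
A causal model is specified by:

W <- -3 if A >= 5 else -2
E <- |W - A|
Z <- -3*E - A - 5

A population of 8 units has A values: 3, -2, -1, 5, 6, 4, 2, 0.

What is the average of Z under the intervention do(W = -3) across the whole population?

-22.5

Every unit gets W=-3 under the intervention. Z values become -26, -6, -10, -34, -38, -30, -22, -14; E[Z|do(W=-3)] = -22.5.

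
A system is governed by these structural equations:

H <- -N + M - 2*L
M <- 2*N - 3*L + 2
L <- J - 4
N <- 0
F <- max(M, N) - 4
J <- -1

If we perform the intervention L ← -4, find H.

The intervention breaks the incoming arrows to L: L <- J - 4 no longer applies, and L = -4.
M = 2*N - 3*L + 2  [with N=0, L=-4]  = 14
H = -N + M - 2*L  [with N=0, M=14, L=-4]  = 22

22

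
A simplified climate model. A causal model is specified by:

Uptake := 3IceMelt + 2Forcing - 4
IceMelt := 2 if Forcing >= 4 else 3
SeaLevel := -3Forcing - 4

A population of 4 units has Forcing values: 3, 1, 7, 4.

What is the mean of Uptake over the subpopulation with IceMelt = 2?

13

Observing IceMelt=2 restricts to units where IceMelt's equation naturally yields 2: Forcing ∈ {7, 4}. In that subpopulation Uptake = 16, 10, mean 13.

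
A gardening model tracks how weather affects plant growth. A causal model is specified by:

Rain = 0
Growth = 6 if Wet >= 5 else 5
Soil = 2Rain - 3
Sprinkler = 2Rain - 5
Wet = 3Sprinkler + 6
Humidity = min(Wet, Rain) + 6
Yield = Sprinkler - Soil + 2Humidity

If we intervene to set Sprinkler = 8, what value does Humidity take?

Under do(Sprinkler=8), the mechanism Sprinkler = 2Rain - 5 is discarded; Sprinkler is fixed at 8.
Wet = 3Sprinkler + 6  [with Sprinkler=8]  = 30
Humidity = min(Wet, Rain) + 6  [with Wet=30, Rain=0]  = 6

6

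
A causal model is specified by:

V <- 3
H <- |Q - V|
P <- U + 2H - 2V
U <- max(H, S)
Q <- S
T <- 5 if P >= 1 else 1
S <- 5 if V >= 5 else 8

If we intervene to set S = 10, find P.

Under do(S=10), the mechanism S <- 5 if V >= 5 else 8 is discarded; S is fixed at 10.
Q = S  [with S=10]  = 10
H = |Q - V|  [with Q=10, V=3]  = 7
U = max(H, S)  [with H=7, S=10]  = 10
P = U + 2H - 2V  [with U=10, H=7, V=3]  = 18

18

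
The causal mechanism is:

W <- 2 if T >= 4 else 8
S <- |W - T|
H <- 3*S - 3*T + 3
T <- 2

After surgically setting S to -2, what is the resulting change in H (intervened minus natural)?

-24

The intervention breaks the incoming arrows to S: S <- |W - T| no longer applies, and S = -2.
H = 3*S - 3*T + 3  [with S=-2, T=2]  = -9
Without intervention: W = 2 if T >= 4 else 8  [with T=2]  = 8; S = |W - T|  [with W=8, T=2]  = 6; H = 3*S - 3*T + 3  [with S=6, T=2]  = 15.
Change = -9 − 15 = -24.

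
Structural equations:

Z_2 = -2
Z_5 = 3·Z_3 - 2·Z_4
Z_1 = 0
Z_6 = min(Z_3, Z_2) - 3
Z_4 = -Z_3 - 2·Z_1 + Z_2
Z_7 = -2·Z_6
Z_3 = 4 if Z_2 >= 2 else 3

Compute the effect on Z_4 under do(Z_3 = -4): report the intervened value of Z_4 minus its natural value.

The intervention breaks the incoming arrows to Z_3: Z_3 = 4 if Z_2 >= 2 else 3 no longer applies, and Z_3 = -4.
Z_4 = -Z_3 - 2·Z_1 + Z_2  [with Z_3=-4, Z_1=0, Z_2=-2]  = 2
Without intervention: Z_3 = 4 if Z_2 >= 2 else 3  [with Z_2=-2]  = 3; Z_4 = -Z_3 - 2·Z_1 + Z_2  [with Z_3=3, Z_1=0, Z_2=-2]  = -5.
Change = 2 − (-5) = 7.

7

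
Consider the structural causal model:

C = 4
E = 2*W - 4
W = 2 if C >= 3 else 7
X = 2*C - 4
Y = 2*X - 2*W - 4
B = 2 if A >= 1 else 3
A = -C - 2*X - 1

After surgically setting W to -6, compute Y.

16

do(W=-6) replaces the equation W = 2 if C >= 3 else 7 with the constant W = -6.
X = 2*C - 4  [with C=4]  = 4
Y = 2*X - 2*W - 4  [with X=4, W=-6]  = 16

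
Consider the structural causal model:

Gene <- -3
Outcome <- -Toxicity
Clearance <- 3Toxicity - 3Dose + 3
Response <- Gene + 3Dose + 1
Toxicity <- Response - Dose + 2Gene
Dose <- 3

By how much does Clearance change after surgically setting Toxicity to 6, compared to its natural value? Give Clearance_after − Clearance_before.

24

Intervening sets Toxicity = 6 and removes its equation (Toxicity <- Response - Dose + 2Gene).
Clearance = 3Toxicity - 3Dose + 3  [with Toxicity=6, Dose=3]  = 12
Without intervention: Response = Gene + 3Dose + 1  [with Gene=-3, Dose=3]  = 7; Toxicity = Response - Dose + 2Gene  [with Response=7, Dose=3, Gene=-3]  = -2; Clearance = 3Toxicity - 3Dose + 3  [with Toxicity=-2, Dose=3]  = -12.
Change = 12 − (-12) = 24.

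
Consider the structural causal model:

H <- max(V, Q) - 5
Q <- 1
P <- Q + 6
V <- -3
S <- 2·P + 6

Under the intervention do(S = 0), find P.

7

do(S=0) replaces the equation S <- 2·P + 6 with the constant S = 0.
P is not downstream of the intervention, so its value is determined by the original equations.
P = Q + 6  [with Q=1]  = 7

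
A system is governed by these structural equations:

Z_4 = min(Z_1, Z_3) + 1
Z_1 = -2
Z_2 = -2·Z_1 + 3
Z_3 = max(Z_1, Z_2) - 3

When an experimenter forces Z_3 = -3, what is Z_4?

-2

The intervention breaks the incoming arrows to Z_3: Z_3 = max(Z_1, Z_2) - 3 no longer applies, and Z_3 = -3.
Z_4 = min(Z_1, Z_3) + 1  [with Z_1=-2, Z_3=-3]  = -2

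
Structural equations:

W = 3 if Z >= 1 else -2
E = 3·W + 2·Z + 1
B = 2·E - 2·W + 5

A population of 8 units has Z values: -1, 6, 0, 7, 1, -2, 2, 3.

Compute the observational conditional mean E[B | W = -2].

-5

E[B|W=-2] averages over only the 3 units with W=-2 (Z = -1, 0, -2): B = -5, -1, -9, mean -5.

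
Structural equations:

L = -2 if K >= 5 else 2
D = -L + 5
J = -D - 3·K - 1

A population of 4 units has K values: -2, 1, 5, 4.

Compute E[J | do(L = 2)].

-10

Every unit gets L=2 under the intervention. J values become 2, -7, -19, -16; E[J|do(L=2)] = -10.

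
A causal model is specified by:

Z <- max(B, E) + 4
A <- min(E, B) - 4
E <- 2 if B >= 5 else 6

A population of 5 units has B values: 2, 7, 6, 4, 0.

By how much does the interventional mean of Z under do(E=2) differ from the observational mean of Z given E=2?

Under do(E=2), E's equation is replaced by E=2 for every unit. Per-unit Z: 6, 11, 10, 8, 6. Mean = 8.2.
E[Z|E=2] averages over only the 2 units with E=2 (B = 7, 6): Z = 11, 10, mean 10.5.
Difference = 8.2 − 10.5 = -2.3.

-2.3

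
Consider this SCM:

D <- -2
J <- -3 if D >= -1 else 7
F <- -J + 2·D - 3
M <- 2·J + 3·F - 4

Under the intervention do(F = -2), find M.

The intervention breaks the incoming arrows to F: F <- -J + 2·D - 3 no longer applies, and F = -2.
J = -3 if D >= -1 else 7  [with D=-2]  = 7
M = 2·J + 3·F - 4  [with J=7, F=-2]  = 4

4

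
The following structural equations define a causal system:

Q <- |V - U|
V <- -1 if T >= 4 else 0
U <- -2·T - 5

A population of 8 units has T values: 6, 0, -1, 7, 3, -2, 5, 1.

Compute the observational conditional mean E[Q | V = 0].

Conditioning on V=0 selects the 5 unit(s) with T ∈ {0, -1, 3, -2, 1}. Their Q values: 5, 3, 11, 1, 7. Mean = 5.4.

5.4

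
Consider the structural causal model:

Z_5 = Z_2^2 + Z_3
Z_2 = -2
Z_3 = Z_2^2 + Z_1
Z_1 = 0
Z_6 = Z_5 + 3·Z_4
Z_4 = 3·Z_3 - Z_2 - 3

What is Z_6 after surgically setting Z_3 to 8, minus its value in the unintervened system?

40

The intervention breaks the incoming arrows to Z_3: Z_3 = Z_2^2 + Z_1 no longer applies, and Z_3 = 8.
Z_4 = 3·Z_3 - Z_2 - 3  [with Z_3=8, Z_2=-2]  = 23
Z_5 = Z_2^2 + Z_3  [with Z_2=-2, Z_3=8]  = 12
Z_6 = Z_5 + 3·Z_4  [with Z_5=12, Z_4=23]  = 81
Without intervention: Z_3 = Z_2^2 + Z_1  [with Z_2=-2, Z_1=0]  = 4; Z_4 = 3·Z_3 - Z_2 - 3  [with Z_3=4, Z_2=-2]  = 11; Z_5 = Z_2^2 + Z_3  [with Z_2=-2, Z_3=4]  = 8; Z_6 = Z_5 + 3·Z_4  [with Z_5=8, Z_4=11]  = 41.
Change = 81 − 41 = 40.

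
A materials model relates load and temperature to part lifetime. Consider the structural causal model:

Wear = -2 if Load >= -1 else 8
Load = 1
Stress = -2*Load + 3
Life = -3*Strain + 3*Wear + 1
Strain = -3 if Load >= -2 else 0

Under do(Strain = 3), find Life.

do(Strain=3) replaces the equation Strain = -3 if Load >= -2 else 0 with the constant Strain = 3.
Wear = -2 if Load >= -1 else 8  [with Load=1]  = -2
Life = -3*Strain + 3*Wear + 1  [with Strain=3, Wear=-2]  = -14

-14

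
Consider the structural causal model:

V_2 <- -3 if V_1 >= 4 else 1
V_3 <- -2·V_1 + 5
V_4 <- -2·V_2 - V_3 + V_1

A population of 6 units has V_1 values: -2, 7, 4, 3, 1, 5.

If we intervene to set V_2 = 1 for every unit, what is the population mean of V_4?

Under do(V_2=1), V_2's equation is replaced by V_2=1 for every unit. Per-unit V_4: -13, 14, 5, 2, -4, 8. Mean = 2.

2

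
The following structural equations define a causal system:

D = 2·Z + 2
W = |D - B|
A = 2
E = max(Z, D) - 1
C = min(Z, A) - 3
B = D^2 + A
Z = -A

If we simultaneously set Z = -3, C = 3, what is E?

-4

Setting Z = -3, C = 3 by intervention discards those variables' equations.
D = 2·Z + 2  [with Z=-3]  = -4
E = max(Z, D) - 1  [with Z=-3, D=-4]  = -4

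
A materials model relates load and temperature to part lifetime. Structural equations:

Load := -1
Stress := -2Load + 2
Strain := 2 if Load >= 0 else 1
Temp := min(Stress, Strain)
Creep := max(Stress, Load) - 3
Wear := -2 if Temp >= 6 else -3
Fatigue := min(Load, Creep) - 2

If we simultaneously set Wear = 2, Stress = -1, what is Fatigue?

Setting Wear = 2, Stress = -1 by intervention discards those variables' equations.
Creep = max(Stress, Load) - 3  [with Stress=-1, Load=-1]  = -4
Fatigue = min(Load, Creep) - 2  [with Load=-1, Creep=-4]  = -6

-6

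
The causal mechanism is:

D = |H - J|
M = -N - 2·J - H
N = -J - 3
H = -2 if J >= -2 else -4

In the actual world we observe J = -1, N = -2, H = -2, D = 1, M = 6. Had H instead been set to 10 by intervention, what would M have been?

-6

do(H=10) replaces the equation H = -2 if J >= -2 else -4 with the constant H = 10.
N = -J - 3  [with J=-1]  = -2
M = -N - 2·J - H  [with N=-2, J=-1, H=10]  = -6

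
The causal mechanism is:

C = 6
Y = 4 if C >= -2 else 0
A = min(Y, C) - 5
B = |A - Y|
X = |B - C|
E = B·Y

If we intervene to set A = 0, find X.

2

do(A=0) replaces the equation A = min(Y, C) - 5 with the constant A = 0.
Y = 4 if C >= -2 else 0  [with C=6]  = 4
B = |A - Y|  [with A=0, Y=4]  = 4
X = |B - C|  [with B=4, C=6]  = 2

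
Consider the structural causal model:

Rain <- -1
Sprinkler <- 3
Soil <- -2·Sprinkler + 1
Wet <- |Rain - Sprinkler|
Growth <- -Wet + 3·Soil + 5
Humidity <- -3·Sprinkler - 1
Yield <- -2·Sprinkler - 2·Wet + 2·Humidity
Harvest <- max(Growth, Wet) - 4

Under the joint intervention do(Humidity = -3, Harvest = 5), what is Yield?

Under do(Humidity = -3, Harvest = 5), each intervened variable's structural equation is replaced by its fixed value.
Wet = |Rain - Sprinkler|  [with Rain=-1, Sprinkler=3]  = 4
Yield = -2·Sprinkler - 2·Wet + 2·Humidity  [with Sprinkler=3, Wet=4, Humidity=-3]  = -20

-20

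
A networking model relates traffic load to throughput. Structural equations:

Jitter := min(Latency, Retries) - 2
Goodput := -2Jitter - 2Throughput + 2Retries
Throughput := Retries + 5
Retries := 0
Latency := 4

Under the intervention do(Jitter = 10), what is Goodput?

do(Jitter=10) replaces the equation Jitter := min(Latency, Retries) - 2 with the constant Jitter = 10.
Throughput = Retries + 5  [with Retries=0]  = 5
Goodput = -2Jitter - 2Throughput + 2Retries  [with Jitter=10, Throughput=5, Retries=0]  = -30

-30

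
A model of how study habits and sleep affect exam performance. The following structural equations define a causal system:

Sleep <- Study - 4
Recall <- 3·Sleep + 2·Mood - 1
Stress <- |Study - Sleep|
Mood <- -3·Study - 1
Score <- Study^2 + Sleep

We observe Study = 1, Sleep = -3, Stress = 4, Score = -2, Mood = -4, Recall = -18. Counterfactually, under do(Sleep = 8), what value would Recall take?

15

Under do(Sleep=8), the mechanism Sleep <- Study - 4 is discarded; Sleep is fixed at 8.
Mood = -3·Study - 1  [with Study=1]  = -4
Recall = 3·Sleep + 2·Mood - 1  [with Sleep=8, Mood=-4]  = 15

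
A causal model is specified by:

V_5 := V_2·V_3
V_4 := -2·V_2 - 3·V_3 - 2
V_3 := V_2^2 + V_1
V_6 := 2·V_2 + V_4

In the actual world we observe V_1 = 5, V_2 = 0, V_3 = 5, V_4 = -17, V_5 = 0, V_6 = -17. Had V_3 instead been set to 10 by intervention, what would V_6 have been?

-32

The intervention breaks the incoming arrows to V_3: V_3 := V_2^2 + V_1 no longer applies, and V_3 = 10.
V_4 = -2·V_2 - 3·V_3 - 2  [with V_2=0, V_3=10]  = -32
V_6 = 2·V_2 + V_4  [with V_2=0, V_4=-32]  = -32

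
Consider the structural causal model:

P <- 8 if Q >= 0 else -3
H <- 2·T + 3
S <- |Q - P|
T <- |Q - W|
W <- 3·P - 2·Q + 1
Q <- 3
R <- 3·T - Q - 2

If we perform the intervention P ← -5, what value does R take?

64

Under do(P=-5), the mechanism P <- 8 if Q >= 0 else -3 is discarded; P is fixed at -5.
W = 3·P - 2·Q + 1  [with P=-5, Q=3]  = -20
T = |Q - W|  [with Q=3, W=-20]  = 23
R = 3·T - Q - 2  [with T=23, Q=3]  = 64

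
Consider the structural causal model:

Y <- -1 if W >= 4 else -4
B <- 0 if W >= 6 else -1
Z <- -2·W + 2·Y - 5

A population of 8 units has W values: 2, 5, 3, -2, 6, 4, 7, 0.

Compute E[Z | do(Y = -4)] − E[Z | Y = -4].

-4.75

Under do(Y=-4), Y's equation is replaced by Y=-4 for every unit. Per-unit Z: -17, -23, -19, -9, -25, -21, -27, -13. Mean = -19.25.
Conditioning on Y=-4 selects the 4 unit(s) with W ∈ {2, 3, -2, 0}. Their Z values: -17, -19, -9, -13. Mean = -14.5.
Difference = -19.25 − (-14.5) = -4.75.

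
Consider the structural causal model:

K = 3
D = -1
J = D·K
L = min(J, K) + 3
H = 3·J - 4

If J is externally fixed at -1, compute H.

do(J=-1) replaces the equation J = D·K with the constant J = -1.
H = 3·J - 4  [with J=-1]  = -7

-7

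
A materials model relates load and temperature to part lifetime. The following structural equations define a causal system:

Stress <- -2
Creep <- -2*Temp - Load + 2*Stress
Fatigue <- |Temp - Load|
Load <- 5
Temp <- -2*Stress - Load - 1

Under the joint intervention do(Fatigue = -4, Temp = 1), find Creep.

Under do(Fatigue = -4, Temp = 1), each intervened variable's structural equation is replaced by its fixed value.
Creep = -2*Temp - Load + 2*Stress  [with Temp=1, Load=5, Stress=-2]  = -11

-11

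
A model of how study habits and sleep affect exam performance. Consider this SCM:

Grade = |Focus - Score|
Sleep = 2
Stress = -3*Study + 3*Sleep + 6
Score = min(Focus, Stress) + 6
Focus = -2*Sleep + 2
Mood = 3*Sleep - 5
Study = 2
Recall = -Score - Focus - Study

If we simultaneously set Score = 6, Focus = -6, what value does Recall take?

-2

Setting Score = 6, Focus = -6 by intervention discards those variables' equations.
Recall = -Score - Focus - Study  [with Score=6, Focus=-6, Study=2]  = -2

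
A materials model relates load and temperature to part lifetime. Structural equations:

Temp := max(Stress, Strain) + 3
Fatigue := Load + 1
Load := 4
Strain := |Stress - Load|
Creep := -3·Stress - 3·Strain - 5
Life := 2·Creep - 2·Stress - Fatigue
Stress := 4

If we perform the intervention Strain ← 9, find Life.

-101

The intervention breaks the incoming arrows to Strain: Strain := |Stress - Load| no longer applies, and Strain = 9.
Creep = -3·Stress - 3·Strain - 5  [with Stress=4, Strain=9]  = -44
Fatigue = Load + 1  [with Load=4]  = 5
Life = 2·Creep - 2·Stress - Fatigue  [with Creep=-44, Stress=4, Fatigue=5]  = -101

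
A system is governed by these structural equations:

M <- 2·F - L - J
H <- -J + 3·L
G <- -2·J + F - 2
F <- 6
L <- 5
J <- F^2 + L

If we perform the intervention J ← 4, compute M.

3

The intervention breaks the incoming arrows to J: J <- F^2 + L no longer applies, and J = 4.
M = 2·F - L - J  [with F=6, L=5, J=4]  = 3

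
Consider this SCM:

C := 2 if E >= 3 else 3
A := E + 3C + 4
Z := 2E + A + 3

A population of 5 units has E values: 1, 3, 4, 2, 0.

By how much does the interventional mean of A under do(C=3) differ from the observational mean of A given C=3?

Under do(C=3), C's equation is replaced by C=3 for every unit. Per-unit A: 14, 16, 17, 15, 13. Mean = 15.
Conditioning on C=3 selects the 3 unit(s) with E ∈ {1, 2, 0}. Their A values: 14, 15, 13. Mean = 14.
Difference = 15 − 14 = 1.

1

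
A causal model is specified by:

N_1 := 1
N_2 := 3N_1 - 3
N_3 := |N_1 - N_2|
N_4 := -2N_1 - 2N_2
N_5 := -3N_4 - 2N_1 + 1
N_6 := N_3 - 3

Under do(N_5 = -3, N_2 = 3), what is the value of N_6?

The joint intervention fixes N_5 = -3, N_2 = 3, removing each variable's own equation.
N_3 = |N_1 - N_2|  [with N_1=1, N_2=3]  = 2
N_6 = N_3 - 3  [with N_3=2]  = -1

-1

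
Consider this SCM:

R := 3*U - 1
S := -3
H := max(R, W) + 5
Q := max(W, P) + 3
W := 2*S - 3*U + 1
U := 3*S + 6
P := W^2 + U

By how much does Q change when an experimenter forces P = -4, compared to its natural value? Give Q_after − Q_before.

-9

The intervention breaks the incoming arrows to P: P := W^2 + U no longer applies, and P = -4.
U = 3*S + 6  [with S=-3]  = -3
W = 2*S - 3*U + 1  [with S=-3, U=-3]  = 4
Q = max(W, P) + 3  [with W=4, P=-4]  = 7
Without intervention: U = 3*S + 6  [with S=-3]  = -3; W = 2*S - 3*U + 1  [with S=-3, U=-3]  = 4; P = W^2 + U  [with W=4, U=-3]  = 13; Q = max(W, P) + 3  [with W=4, P=13]  = 16.
Change = 7 − 16 = -9.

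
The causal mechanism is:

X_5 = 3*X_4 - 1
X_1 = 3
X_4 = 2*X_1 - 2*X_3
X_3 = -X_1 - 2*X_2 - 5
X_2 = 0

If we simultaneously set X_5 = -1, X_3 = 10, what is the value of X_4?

-14

Under do(X_5 = -1, X_3 = 10), each intervened variable's structural equation is replaced by its fixed value.
X_4 = 2*X_1 - 2*X_3  [with X_1=3, X_3=10]  = -14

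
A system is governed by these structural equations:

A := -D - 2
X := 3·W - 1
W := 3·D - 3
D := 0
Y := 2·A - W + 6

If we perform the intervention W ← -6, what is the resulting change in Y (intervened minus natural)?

3

Under do(W=-6), the mechanism W := 3·D - 3 is discarded; W is fixed at -6.
A = -D - 2  [with D=0]  = -2
Y = 2·A - W + 6  [with A=-2, W=-6]  = 8
Without intervention: W = 3·D - 3  [with D=0]  = -3; A = -D - 2  [with D=0]  = -2; Y = 2·A - W + 6  [with A=-2, W=-3]  = 5.
Change = 8 − 5 = 3.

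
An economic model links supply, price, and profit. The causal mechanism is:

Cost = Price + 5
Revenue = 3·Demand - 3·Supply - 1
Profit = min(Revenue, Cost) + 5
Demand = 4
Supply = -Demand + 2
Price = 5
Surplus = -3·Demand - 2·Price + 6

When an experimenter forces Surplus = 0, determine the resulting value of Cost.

10

Under do(Surplus=0), the mechanism Surplus = -3·Demand - 2·Price + 6 is discarded; Surplus is fixed at 0.
Since Cost is not a descendant of the intervened variable, it is unaffected.
Cost = Price + 5  [with Price=5]  = 10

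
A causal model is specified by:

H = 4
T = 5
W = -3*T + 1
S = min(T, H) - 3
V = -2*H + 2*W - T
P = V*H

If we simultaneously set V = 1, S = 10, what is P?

4

Setting V = 1, S = 10 by intervention discards those variables' equations.
P = V*H  [with V=1, H=4]  = 4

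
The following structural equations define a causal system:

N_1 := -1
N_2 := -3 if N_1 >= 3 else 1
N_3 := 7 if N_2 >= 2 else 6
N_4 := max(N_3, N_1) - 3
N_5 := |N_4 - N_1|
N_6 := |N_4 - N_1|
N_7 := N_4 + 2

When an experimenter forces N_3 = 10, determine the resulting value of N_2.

1

Under do(N_3=10), the mechanism N_3 := 7 if N_2 >= 2 else 6 is discarded; N_3 is fixed at 10.
Since N_2 is not a descendant of the intervened variable, it is unaffected.
N_2 = -3 if N_1 >= 3 else 1  [with N_1=-1]  = 1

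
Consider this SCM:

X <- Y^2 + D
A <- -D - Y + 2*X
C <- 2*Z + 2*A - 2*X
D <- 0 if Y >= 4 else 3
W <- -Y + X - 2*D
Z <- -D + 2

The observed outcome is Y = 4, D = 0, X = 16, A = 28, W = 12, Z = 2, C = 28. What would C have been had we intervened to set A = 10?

The intervention breaks the incoming arrows to A: A <- -D - Y + 2*X no longer applies, and A = 10.
D = 0 if Y >= 4 else 3  [with Y=4]  = 0
X = Y^2 + D  [with Y=4, D=0]  = 16
Z = -D + 2  [with D=0]  = 2
C = 2*Z + 2*A - 2*X  [with Z=2, A=10, X=16]  = -8

-8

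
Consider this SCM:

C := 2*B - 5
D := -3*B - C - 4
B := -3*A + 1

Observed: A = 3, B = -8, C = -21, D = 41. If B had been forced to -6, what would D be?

31

Under do(B=-6), the mechanism B := -3*A + 1 is discarded; B is fixed at -6.
C = 2*B - 5  [with B=-6]  = -17
D = -3*B - C - 4  [with B=-6, C=-17]  = 31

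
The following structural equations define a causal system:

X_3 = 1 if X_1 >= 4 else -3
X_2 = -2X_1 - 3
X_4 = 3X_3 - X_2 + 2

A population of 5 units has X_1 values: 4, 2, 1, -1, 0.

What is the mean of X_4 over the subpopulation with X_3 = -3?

Conditioning on X_3=-3 selects the 4 unit(s) with X_1 ∈ {2, 1, -1, 0}. Their X_4 values: 0, -2, -6, -4. Mean = -3.

-3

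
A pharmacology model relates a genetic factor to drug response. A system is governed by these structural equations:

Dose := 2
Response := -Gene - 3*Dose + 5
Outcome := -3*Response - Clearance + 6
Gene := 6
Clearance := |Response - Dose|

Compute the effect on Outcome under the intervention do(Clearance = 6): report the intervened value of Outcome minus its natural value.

3

Intervening sets Clearance = 6 and removes its equation (Clearance := |Response - Dose|).
Response = -Gene - 3*Dose + 5  [with Gene=6, Dose=2]  = -7
Outcome = -3*Response - Clearance + 6  [with Response=-7, Clearance=6]  = 21
Without intervention: Response = -Gene - 3*Dose + 5  [with Gene=6, Dose=2]  = -7; Clearance = |Response - Dose|  [with Response=-7, Dose=2]  = 9; Outcome = -3*Response - Clearance + 6  [with Response=-7, Clearance=9]  = 18.
Change = 21 − 18 = 3.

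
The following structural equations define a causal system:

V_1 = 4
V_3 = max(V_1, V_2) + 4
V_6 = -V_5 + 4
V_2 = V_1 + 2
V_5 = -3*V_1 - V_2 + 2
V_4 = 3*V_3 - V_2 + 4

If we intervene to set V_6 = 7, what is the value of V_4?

do(V_6=7) replaces the equation V_6 = -V_5 + 4 with the constant V_6 = 7.
No directed path runs from V_6 to V_4, so V_4 keeps its natural value.
V_2 = V_1 + 2  [with V_1=4]  = 6
V_3 = max(V_1, V_2) + 4  [with V_1=4, V_2=6]  = 10
V_4 = 3*V_3 - V_2 + 4  [with V_3=10, V_2=6]  = 28

28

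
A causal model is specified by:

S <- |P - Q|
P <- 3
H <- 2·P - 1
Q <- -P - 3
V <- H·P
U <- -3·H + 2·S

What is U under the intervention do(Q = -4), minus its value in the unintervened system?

-4

do(Q=-4) replaces the equation Q <- -P - 3 with the constant Q = -4.
H = 2·P - 1  [with P=3]  = 5
S = |P - Q|  [with P=3, Q=-4]  = 7
U = -3·H + 2·S  [with H=5, S=7]  = -1
Without intervention: H = 2·P - 1  [with P=3]  = 5; Q = -P - 3  [with P=3]  = -6; S = |P - Q|  [with P=3, Q=-6]  = 9; U = -3·H + 2·S  [with H=5, S=9]  = 3.
Change = -1 − 3 = -4.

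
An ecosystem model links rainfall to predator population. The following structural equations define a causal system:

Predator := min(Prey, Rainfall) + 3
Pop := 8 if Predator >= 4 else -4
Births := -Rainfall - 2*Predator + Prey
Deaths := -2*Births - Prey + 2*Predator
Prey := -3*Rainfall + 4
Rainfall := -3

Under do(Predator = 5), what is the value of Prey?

13

Under do(Predator=5), the mechanism Predator := min(Prey, Rainfall) + 3 is discarded; Predator is fixed at 5.
Since Prey is not a descendant of the intervened variable, it is unaffected.
Prey = -3*Rainfall + 4  [with Rainfall=-3]  = 13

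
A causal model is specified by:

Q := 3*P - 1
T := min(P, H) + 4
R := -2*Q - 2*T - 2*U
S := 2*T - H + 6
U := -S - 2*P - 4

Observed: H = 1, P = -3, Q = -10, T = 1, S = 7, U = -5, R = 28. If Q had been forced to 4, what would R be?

0

The intervention breaks the incoming arrows to Q: Q := 3*P - 1 no longer applies, and Q = 4.
T = min(P, H) + 4  [with P=-3, H=1]  = 1
S = 2*T - H + 6  [with T=1, H=1]  = 7
U = -S - 2*P - 4  [with S=7, P=-3]  = -5
R = -2*Q - 2*T - 2*U  [with Q=4, T=1, U=-5]  = 0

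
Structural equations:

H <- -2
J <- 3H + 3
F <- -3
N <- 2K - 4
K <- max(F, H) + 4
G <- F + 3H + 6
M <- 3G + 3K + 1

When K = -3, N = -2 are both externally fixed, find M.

-17

The joint intervention fixes K = -3, N = -2, removing each variable's own equation.
G = F + 3H + 6  [with F=-3, H=-2]  = -3
M = 3G + 3K + 1  [with G=-3, K=-3]  = -17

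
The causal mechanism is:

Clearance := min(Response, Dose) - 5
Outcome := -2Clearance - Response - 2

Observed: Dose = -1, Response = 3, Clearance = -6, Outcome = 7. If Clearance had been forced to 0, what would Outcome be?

-5

The intervention breaks the incoming arrows to Clearance: Clearance := min(Response, Dose) - 5 no longer applies, and Clearance = 0.
Outcome = -2Clearance - Response - 2  [with Clearance=0, Response=3]  = -5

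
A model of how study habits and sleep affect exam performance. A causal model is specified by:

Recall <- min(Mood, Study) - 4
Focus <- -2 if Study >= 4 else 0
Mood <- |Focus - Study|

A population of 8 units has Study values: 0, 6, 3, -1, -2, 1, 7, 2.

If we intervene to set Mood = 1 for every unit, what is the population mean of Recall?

-3.75

do(Mood=1) breaks Mood's dependence on Study. With Mood=1 fixed, Recall across the units is -4, -3, -3, -5, -6, -3, -3, -3, mean -3.75.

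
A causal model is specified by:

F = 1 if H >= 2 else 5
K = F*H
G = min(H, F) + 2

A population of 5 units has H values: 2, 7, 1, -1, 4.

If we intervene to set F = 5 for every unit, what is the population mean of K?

13

Every unit gets F=5 under the intervention. K values become 10, 35, 5, -5, 20; E[K|do(F=5)] = 13.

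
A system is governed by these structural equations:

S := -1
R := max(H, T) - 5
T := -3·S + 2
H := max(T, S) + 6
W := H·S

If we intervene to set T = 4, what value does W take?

Under do(T=4), the mechanism T := -3·S + 2 is discarded; T is fixed at 4.
H = max(T, S) + 6  [with T=4, S=-1]  = 10
W = H·S  [with H=10, S=-1]  = -10

-10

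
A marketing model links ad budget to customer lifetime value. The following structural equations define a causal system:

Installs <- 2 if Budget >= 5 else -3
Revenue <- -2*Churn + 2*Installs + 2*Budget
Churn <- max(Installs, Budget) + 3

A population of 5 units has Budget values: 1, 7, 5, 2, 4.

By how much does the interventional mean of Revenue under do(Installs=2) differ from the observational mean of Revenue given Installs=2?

do(Installs=2) breaks Installs's dependence on Budget. With Installs=2 fixed, Revenue across the units is -4, -2, -2, -2, -2, mean -2.4.
E[Revenue|Installs=2] averages over only the 2 units with Installs=2 (Budget = 7, 5): Revenue = -2, -2, mean -2.
Difference = -2.4 − (-2) = -0.4.

-0.4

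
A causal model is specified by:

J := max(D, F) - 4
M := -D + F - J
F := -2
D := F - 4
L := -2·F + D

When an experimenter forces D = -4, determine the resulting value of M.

8

Under do(D=-4), the mechanism D := F - 4 is discarded; D is fixed at -4.
J = max(D, F) - 4  [with D=-4, F=-2]  = -6
M = -D + F - J  [with D=-4, F=-2, J=-6]  = 8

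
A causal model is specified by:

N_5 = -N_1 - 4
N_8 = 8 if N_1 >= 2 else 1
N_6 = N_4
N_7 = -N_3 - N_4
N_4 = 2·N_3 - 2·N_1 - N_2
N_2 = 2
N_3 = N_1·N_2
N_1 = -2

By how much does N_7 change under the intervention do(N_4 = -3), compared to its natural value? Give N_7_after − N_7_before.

The intervention breaks the incoming arrows to N_4: N_4 = 2·N_3 - 2·N_1 - N_2 no longer applies, and N_4 = -3.
N_3 = N_1·N_2  [with N_1=-2, N_2=2]  = -4
N_7 = -N_3 - N_4  [with N_3=-4, N_4=-3]  = 7
Without intervention: N_3 = N_1·N_2  [with N_1=-2, N_2=2]  = -4; N_4 = 2·N_3 - 2·N_1 - N_2  [with N_3=-4, N_1=-2, N_2=2]  = -6; N_7 = -N_3 - N_4  [with N_3=-4, N_4=-6]  = 10.
Change = 7 − 10 = -3.

-3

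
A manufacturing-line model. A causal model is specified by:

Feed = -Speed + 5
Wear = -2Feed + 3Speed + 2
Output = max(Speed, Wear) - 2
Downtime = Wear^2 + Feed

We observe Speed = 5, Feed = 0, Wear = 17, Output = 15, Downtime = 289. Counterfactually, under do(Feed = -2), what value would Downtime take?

do(Feed=-2) replaces the equation Feed = -Speed + 5 with the constant Feed = -2.
Wear = -2Feed + 3Speed + 2  [with Feed=-2, Speed=5]  = 21
Downtime = Wear^2 + Feed  [with Wear=21, Feed=-2]  = 439

439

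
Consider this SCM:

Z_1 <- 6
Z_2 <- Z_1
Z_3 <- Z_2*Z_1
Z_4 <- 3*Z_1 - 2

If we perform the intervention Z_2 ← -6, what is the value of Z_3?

-36

The intervention breaks the incoming arrows to Z_2: Z_2 <- Z_1 no longer applies, and Z_2 = -6.
Z_3 = Z_2*Z_1  [with Z_2=-6, Z_1=6]  = -36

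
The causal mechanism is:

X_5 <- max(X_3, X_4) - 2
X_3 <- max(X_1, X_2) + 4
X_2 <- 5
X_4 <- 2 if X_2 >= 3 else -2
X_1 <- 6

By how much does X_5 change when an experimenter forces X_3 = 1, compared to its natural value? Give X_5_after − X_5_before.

do(X_3=1) replaces the equation X_3 <- max(X_1, X_2) + 4 with the constant X_3 = 1.
X_4 = 2 if X_2 >= 3 else -2  [with X_2=5]  = 2
X_5 = max(X_3, X_4) - 2  [with X_3=1, X_4=2]  = 0
Without intervention: X_3 = max(X_1, X_2) + 4  [with X_1=6, X_2=5]  = 10; X_4 = 2 if X_2 >= 3 else -2  [with X_2=5]  = 2; X_5 = max(X_3, X_4) - 2  [with X_3=10, X_4=2]  = 8.
Change = 0 − 8 = -8.

-8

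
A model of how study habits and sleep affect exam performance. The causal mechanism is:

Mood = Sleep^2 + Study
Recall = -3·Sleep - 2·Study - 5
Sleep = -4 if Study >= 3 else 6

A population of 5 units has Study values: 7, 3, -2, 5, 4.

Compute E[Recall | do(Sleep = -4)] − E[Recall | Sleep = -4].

2.7

Every unit gets Sleep=-4 under the intervention. Recall values become -7, 1, 11, -3, -1; E[Recall|do(Sleep=-4)] = 0.2.
E[Recall|Sleep=-4] averages over only the 4 units with Sleep=-4 (Study = 7, 3, 5, 4): Recall = -7, 1, -3, -1, mean -2.5.
Difference = 0.2 − (-2.5) = 2.7.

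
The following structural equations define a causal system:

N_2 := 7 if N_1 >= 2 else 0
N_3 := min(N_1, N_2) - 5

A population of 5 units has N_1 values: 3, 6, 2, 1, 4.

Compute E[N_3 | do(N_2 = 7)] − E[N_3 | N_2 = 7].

-0.55

The intervention sets N_2=7 in all 5 units regardless of N_1. Recomputing N_3 per unit gives -2, 1, -3, -4, -1; average -1.8.
Conditioning on N_2=7 selects the 4 unit(s) with N_1 ∈ {3, 6, 2, 4}. Their N_3 values: -2, 1, -3, -1. Mean = -1.25.
Difference = -1.8 − (-1.25) = -0.55.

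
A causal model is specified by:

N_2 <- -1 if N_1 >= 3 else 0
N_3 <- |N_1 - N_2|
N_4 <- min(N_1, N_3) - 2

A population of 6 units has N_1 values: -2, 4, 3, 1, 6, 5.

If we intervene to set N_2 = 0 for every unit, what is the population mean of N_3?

3.5

The intervention sets N_2=0 in all 6 units regardless of N_1. Recomputing N_3 per unit gives 2, 4, 3, 1, 6, 5; average 3.5.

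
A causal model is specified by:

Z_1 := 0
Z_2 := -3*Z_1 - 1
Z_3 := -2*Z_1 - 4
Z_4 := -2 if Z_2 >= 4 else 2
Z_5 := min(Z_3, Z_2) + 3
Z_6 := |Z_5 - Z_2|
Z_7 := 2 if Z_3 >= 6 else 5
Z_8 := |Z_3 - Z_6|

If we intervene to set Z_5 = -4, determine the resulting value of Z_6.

The intervention breaks the incoming arrows to Z_5: Z_5 := min(Z_3, Z_2) + 3 no longer applies, and Z_5 = -4.
Z_2 = -3*Z_1 - 1  [with Z_1=0]  = -1
Z_6 = |Z_5 - Z_2|  [with Z_5=-4, Z_2=-1]  = 3

3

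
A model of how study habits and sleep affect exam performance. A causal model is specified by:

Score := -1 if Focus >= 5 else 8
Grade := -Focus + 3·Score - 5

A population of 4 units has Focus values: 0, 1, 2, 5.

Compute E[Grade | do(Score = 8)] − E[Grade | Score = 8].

Every unit gets Score=8 under the intervention. Grade values become 19, 18, 17, 14; E[Grade|do(Score=8)] = 17.
Conditioning on Score=8 selects the 3 unit(s) with Focus ∈ {0, 1, 2}. Their Grade values: 19, 18, 17. Mean = 18.
Difference = 17 − 18 = -1.

-1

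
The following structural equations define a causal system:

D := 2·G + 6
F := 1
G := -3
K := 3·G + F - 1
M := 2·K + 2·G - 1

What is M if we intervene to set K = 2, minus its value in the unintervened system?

do(K=2) replaces the equation K := 3·G + F - 1 with the constant K = 2.
M = 2·K + 2·G - 1  [with K=2, G=-3]  = -3
Without intervention: K = 3·G + F - 1  [with G=-3, F=1]  = -9; M = 2·K + 2·G - 1  [with K=-9, G=-3]  = -25.
Change = -3 − (-25) = 22.

22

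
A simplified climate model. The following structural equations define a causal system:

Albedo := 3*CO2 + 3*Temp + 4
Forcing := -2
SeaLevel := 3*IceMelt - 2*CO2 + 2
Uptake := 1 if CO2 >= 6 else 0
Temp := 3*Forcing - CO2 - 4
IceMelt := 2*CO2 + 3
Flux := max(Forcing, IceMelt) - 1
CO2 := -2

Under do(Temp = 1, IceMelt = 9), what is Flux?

8

Under do(Temp = 1, IceMelt = 9), each intervened variable's structural equation is replaced by its fixed value.
Flux = max(Forcing, IceMelt) - 1  [with Forcing=-2, IceMelt=9]  = 8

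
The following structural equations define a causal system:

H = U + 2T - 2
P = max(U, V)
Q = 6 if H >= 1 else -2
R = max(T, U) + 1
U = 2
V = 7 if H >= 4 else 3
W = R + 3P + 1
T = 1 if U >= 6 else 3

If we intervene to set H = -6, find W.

14

The intervention breaks the incoming arrows to H: H = U + 2T - 2 no longer applies, and H = -6.
T = 1 if U >= 6 else 3  [with U=2]  = 3
V = 7 if H >= 4 else 3  [with H=-6]  = 3
P = max(U, V)  [with U=2, V=3]  = 3
R = max(T, U) + 1  [with T=3, U=2]  = 4
W = R + 3P + 1  [with R=4, P=3]  = 14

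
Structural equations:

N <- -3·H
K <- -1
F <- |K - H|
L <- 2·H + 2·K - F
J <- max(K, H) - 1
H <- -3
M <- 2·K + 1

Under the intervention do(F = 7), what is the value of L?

-15

The intervention breaks the incoming arrows to F: F <- |K - H| no longer applies, and F = 7.
L = 2·H + 2·K - F  [with H=-3, K=-1, F=7]  = -15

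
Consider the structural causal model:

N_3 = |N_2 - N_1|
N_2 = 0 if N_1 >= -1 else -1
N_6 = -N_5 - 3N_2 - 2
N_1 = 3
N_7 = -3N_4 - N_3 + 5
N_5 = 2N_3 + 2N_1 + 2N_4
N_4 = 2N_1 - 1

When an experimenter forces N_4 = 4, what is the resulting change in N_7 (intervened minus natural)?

The intervention breaks the incoming arrows to N_4: N_4 = 2N_1 - 1 no longer applies, and N_4 = 4.
N_2 = 0 if N_1 >= -1 else -1  [with N_1=3]  = 0
N_3 = |N_2 - N_1|  [with N_2=0, N_1=3]  = 3
N_7 = -3N_4 - N_3 + 5  [with N_4=4, N_3=3]  = -10
Without intervention: N_2 = 0 if N_1 >= -1 else -1  [with N_1=3]  = 0; N_3 = |N_2 - N_1|  [with N_2=0, N_1=3]  = 3; N_4 = 2N_1 - 1  [with N_1=3]  = 5; N_7 = -3N_4 - N_3 + 5  [with N_4=5, N_3=3]  = -13.
Change = -10 − (-13) = 3.

3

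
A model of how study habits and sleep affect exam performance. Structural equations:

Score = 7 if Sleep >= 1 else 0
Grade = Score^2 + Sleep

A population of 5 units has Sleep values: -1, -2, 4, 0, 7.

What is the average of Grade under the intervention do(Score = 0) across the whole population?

Under do(Score=0), Score's equation is replaced by Score=0 for every unit. Per-unit Grade: -1, -2, 4, 0, 7. Mean = 1.6.

1.6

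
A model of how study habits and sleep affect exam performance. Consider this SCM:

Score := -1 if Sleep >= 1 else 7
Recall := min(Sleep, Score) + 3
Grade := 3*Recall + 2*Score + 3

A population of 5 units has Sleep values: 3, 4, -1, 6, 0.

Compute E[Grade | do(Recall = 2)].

13.4

The intervention sets Recall=2 in all 5 units regardless of Sleep. Recomputing Grade per unit gives 7, 7, 23, 7, 23; average 13.4.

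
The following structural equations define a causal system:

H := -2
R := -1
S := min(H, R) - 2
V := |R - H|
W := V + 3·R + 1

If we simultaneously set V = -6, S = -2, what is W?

-8

The joint intervention fixes V = -6, S = -2, removing each variable's own equation.
W = V + 3·R + 1  [with V=-6, R=-1]  = -8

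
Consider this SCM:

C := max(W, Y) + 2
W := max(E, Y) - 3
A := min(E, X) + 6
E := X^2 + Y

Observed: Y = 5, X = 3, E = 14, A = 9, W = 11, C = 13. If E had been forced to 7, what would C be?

7

The intervention breaks the incoming arrows to E: E := X^2 + Y no longer applies, and E = 7.
W = max(E, Y) - 3  [with E=7, Y=5]  = 4
C = max(W, Y) + 2  [with W=4, Y=5]  = 7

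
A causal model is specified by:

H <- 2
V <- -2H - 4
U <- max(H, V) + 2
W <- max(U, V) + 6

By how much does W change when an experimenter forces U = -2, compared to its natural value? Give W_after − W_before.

-6

The intervention breaks the incoming arrows to U: U <- max(H, V) + 2 no longer applies, and U = -2.
V = -2H - 4  [with H=2]  = -8
W = max(U, V) + 6  [with U=-2, V=-8]  = 4
Without intervention: V = -2H - 4  [with H=2]  = -8; U = max(H, V) + 2  [with H=2, V=-8]  = 4; W = max(U, V) + 6  [with U=4, V=-8]  = 10.
Change = 4 − 10 = -6.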